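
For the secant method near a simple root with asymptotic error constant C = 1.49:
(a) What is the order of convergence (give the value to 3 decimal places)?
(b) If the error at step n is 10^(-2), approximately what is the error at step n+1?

(a) Secant method has superlinear convergence with order φ = (1+√5)/2 ≈ 1.618.
    This means |e_{n+1}| ≈ C|e_n|^1.618.

(b) With |e_n| = 10^(-2) and C = 1.49:
    |e_{n+1}| ≈ 1.49 × (10^(-2))^1.618 = 1.49 × 10^(-3.24)

(a) ≈ 1.618 (golden ratio); (b) |e_{n+1}| ≈ 8.652e-04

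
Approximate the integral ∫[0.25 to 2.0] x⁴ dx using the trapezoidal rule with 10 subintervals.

f(x) = x⁴
a = 0.25, b = 2.0, n = 10
h = (b - a)/n = 0.175000

Trapezoidal rule: (h/2)[f(x₀) + 2f(x₁) + 2f(x₂) + ... + f(xₙ)]

x_0 = 0.2500, f(x_0) = 0.003906, coefficient = 1
x_1 = 0.4250, f(x_1) = 0.032625, coefficient = 2
x_2 = 0.6000, f(x_2) = 0.129600, coefficient = 2
x_3 = 0.7750, f(x_3) = 0.360750, coefficient = 2
x_4 = 0.9500, f(x_4) = 0.814506, coefficient = 2
x_5 = 1.1250, f(x_5) = 1.601807, coefficient = 2
x_6 = 1.3000, f(x_6) = 2.856100, coefficient = 2
x_7 = 1.4750, f(x_7) = 4.733344, coefficient = 2
x_8 = 1.6500, f(x_8) = 7.412006, coefficient = 2
x_9 = 1.8250, f(x_9) = 11.093063, coefficient = 2
x_10 = 2.0000, f(x_10) = 16.000000, coefficient = 1

I ≈ (0.175000/2) × 74.071510 = 6.481257
Exact value: 6.399805
Error: 0.081452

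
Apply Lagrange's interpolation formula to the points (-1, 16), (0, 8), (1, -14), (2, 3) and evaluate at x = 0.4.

Lagrange interpolation formula:
P(x) = Σ yᵢ × Lᵢ(x)
where Lᵢ(x) = Π_{j≠i} (x - xⱼ)/(xᵢ - xⱼ)

L_0(0.4) = (0.4 - 0)/(-1 - 0) × (0.4 - 1)/(-1 - 1) × (0.4 - 2)/(-1 - 2) = -0.064000
L_1(0.4) = (0.4 - (-1))/(0 - (-1)) × (0.4 - 1)/(0 - 1) × (0.4 - 2)/(0 - 2) = 0.672000
L_2(0.4) = (0.4 - (-1))/(1 - (-1)) × (0.4 - 0)/(1 - 0) × (0.4 - 2)/(1 - 2) = 0.448000
L_3(0.4) = (0.4 - (-1))/(2 - (-1)) × (0.4 - 0)/(2 - 0) × (0.4 - 1)/(2 - 1) = -0.056000

P(0.4) = 16×L_0(0.4) + 8×L_1(0.4) + (-14)×L_2(0.4) + 3×L_3(0.4)
P(0.4) = -2.088000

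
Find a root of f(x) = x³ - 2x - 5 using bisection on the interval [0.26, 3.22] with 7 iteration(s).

f(x) = x³ - 2x - 5
Initial interval: [0.26, 3.22]

Iteration 1:
  c_1 = (0.260000 + 3.220000)/2 = 1.740000
  f(c_1) = f(1.740000) = -3.211976
  f(a) × f(c) ≥ 0, new interval: [1.740000, 3.220000]
Iteration 2:
  c_2 = (1.740000 + 3.220000)/2 = 2.480000
  f(c_2) = f(2.480000) = 5.292992
  f(a) × f(c) < 0, new interval: [1.740000, 2.480000]
Iteration 3:
  c_3 = (1.740000 + 2.480000)/2 = 2.110000
  f(c_3) = f(2.110000) = 0.173931
  f(a) × f(c) < 0, new interval: [1.740000, 2.110000]
Iteration 4:
  c_4 = (1.740000 + 2.110000)/2 = 1.925000
  f(c_4) = f(1.925000) = -1.716672
  f(a) × f(c) ≥ 0, new interval: [1.925000, 2.110000]
Iteration 5:
  c_5 = (1.925000 + 2.110000)/2 = 2.017500
  f(c_5) = f(2.017500) = -0.823157
  f(a) × f(c) ≥ 0, new interval: [2.017500, 2.110000]
Iteration 6:
  c_6 = (2.017500 + 2.110000)/2 = 2.063750
  f(c_6) = f(2.063750) = -0.337857
  f(a) × f(c) ≥ 0, new interval: [2.063750, 2.110000]
Iteration 7:
  c_7 = (2.063750 + 2.110000)/2 = 2.086875
  f(c_7) = f(2.086875) = -0.085311
  f(a) × f(c) ≥ 0, new interval: [2.086875, 2.110000]

After 7 iteration(s), the approximation is c_7 = 2.086875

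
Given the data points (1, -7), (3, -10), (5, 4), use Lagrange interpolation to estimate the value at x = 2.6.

Lagrange interpolation formula:
P(x) = Σ yᵢ × Lᵢ(x)
where Lᵢ(x) = Π_{j≠i} (x - xⱼ)/(xᵢ - xⱼ)

L_0(2.6) = (2.6 - 3)/(1 - 3) × (2.6 - 5)/(1 - 5) = 0.120000
L_1(2.6) = (2.6 - 1)/(3 - 1) × (2.6 - 5)/(3 - 5) = 0.960000
L_2(2.6) = (2.6 - 1)/(5 - 1) × (2.6 - 3)/(5 - 3) = -0.080000

P(2.6) = (-7)×L_0(2.6) + (-10)×L_1(2.6) + 4×L_2(2.6)
P(2.6) = -10.760000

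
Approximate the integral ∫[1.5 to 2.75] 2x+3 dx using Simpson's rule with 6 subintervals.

f(x) = 2x+3
a = 1.5, b = 2.75, n = 6
h = (b - a)/n = 0.208333

Simpson's rule: (h/3)[f(x₀) + 4f(x₁) + 2f(x₂) + ... + f(xₙ)]

x_0 = 1.5000, f(x_0) = 6.000000, coefficient = 1
x_1 = 1.7083, f(x_1) = 6.416667, coefficient = 4
x_2 = 1.9167, f(x_2) = 6.833333, coefficient = 2
x_3 = 2.1250, f(x_3) = 7.250000, coefficient = 4
x_4 = 2.3333, f(x_4) = 7.666667, coefficient = 2
x_5 = 2.5417, f(x_5) = 8.083333, coefficient = 4
x_6 = 2.7500, f(x_6) = 8.500000, coefficient = 1

I ≈ (0.208333/3) × 130.500000 = 9.062500
Exact value: 9.062500
Error: 0.000000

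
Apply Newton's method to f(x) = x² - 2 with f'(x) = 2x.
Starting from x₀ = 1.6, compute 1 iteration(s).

f(x) = x² - 2
f'(x) = 2x
x₀ = 1.6

Newton-Raphson formula: x_{n+1} = x_n - f(x_n)/f'(x_n)

Iteration 1:
  f(1.600000) = 0.560000
  f'(1.600000) = 3.200000
  x_1 = 1.600000 - 0.560000/3.200000 = 1.425000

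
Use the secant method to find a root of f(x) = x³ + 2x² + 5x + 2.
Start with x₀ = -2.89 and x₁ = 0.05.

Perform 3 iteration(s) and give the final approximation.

f(x) = x³ + 2x² + 5x + 2
x₀ = -2.89, x₁ = 0.05

Secant formula: x_{n+1} = x_n - f(x_n)(x_n - x_{n-1})/(f(x_n) - f(x_{n-1}))

Iteration 1:
  f(-2.890000) = -19.883369
  f(0.050000) = 2.255125
  x_2 = 0.050000 - 2.255125×(0.050000 - (-2.890000))/(2.255125 - (-19.883369))
       = -0.249481
Iteration 2:
  f(0.050000) = 2.255125
  f(-0.249481) = 0.861547
  x_3 = -0.249481 - 0.861547×(-0.249481 - 0.050000)/(0.861547 - 2.255125)
       = -0.434629
Iteration 3:
  f(-0.249481) = 0.861547
  f(-0.434629) = 0.122558
  x_4 = -0.434629 - 0.122558×(-0.434629 - (-0.249481))/(0.122558 - 0.861547)
       = -0.465335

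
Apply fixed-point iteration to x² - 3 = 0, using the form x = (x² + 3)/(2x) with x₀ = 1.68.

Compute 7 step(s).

Equation: x² - 3 = 0
Fixed-point form: x = (x² + 3)/(2x)
x₀ = 1.68

x_1 = g(1.680000) = 1.732857
x_2 = g(1.732857) = 1.732051
x_3 = g(1.732051) = 1.732051
x_4 = g(1.732051) = 1.732051
x_5 = g(1.732051) = 1.732051
x_6 = g(1.732051) = 1.732051
x_7 = g(1.732051) = 1.732051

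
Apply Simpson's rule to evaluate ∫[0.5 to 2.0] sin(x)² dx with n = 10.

f(x) = sin(x)²
a = 0.5, b = 2.0, n = 10
h = (b - a)/n = 0.150000

Simpson's rule: (h/3)[f(x₀) + 4f(x₁) + 2f(x₂) + ... + f(xₙ)]

x_0 = 0.5000, f(x_0) = 0.229849, coefficient = 1
x_1 = 0.6500, f(x_1) = 0.366251, coefficient = 4
x_2 = 0.8000, f(x_2) = 0.514600, coefficient = 2
x_3 = 0.9500, f(x_3) = 0.661645, coefficient = 4
x_4 = 1.1000, f(x_4) = 0.794251, coefficient = 2
x_5 = 1.2500, f(x_5) = 0.900572, coefficient = 4
x_6 = 1.4000, f(x_6) = 0.971111, coefficient = 2
x_7 = 1.5500, f(x_7) = 0.999568, coefficient = 4
x_8 = 1.7000, f(x_8) = 0.983399, coefficient = 2
x_9 = 1.8500, f(x_9) = 0.924050, coefficient = 4
x_10 = 2.0000, f(x_10) = 0.826822, coefficient = 1

I ≈ (0.150000/3) × 22.991731 = 1.149587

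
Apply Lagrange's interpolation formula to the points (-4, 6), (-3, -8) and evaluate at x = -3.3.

Lagrange interpolation formula:
P(x) = Σ yᵢ × Lᵢ(x)
where Lᵢ(x) = Π_{j≠i} (x - xⱼ)/(xᵢ - xⱼ)

L_0(-3.3) = (-3.3 - (-3))/(-4 - (-3)) = 0.300000
L_1(-3.3) = (-3.3 - (-4))/(-3 - (-4)) = 0.700000

P(-3.3) = 6×L_0(-3.3) + (-8)×L_1(-3.3)
P(-3.3) = -3.800000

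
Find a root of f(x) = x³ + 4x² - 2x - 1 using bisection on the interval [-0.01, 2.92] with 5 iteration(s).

f(x) = x³ + 4x² - 2x - 1
Initial interval: [-0.01, 2.92]

Iteration 1:
  c_1 = (-0.010000 + 2.920000)/2 = 1.455000
  f(c_1) = f(1.455000) = 7.638371
  f(a) × f(c) < 0, new interval: [-0.010000, 1.455000]
Iteration 2:
  c_2 = (-0.010000 + 1.455000)/2 = 0.722500
  f(c_2) = f(0.722500) = 0.020175
  f(a) × f(c) < 0, new interval: [-0.010000, 0.722500]
Iteration 3:
  c_3 = (-0.010000 + 0.722500)/2 = 0.356250
  f(c_3) = f(0.356250) = -1.159631
  f(a) × f(c) ≥ 0, new interval: [0.356250, 0.722500]
Iteration 4:
  c_4 = (0.356250 + 0.722500)/2 = 0.539375
  f(c_4) = f(0.539375) = -0.758131
  f(a) × f(c) ≥ 0, new interval: [0.539375, 0.722500]
Iteration 5:
  c_5 = (0.539375 + 0.722500)/2 = 0.630938
  f(c_5) = f(0.630938) = -0.418382
  f(a) × f(c) ≥ 0, new interval: [0.630938, 0.722500]

After 5 iteration(s), the approximation is c_5 = 0.630938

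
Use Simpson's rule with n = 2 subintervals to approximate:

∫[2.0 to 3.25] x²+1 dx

f(x) = x²+1
a = 2.0, b = 3.25, n = 2
h = (b - a)/n = 0.625000

Simpson's rule: (h/3)[f(x₀) + 4f(x₁) + 2f(x₂) + ... + f(xₙ)]

x_0 = 2.0000, f(x_0) = 5.000000, coefficient = 1
x_1 = 2.6250, f(x_1) = 7.890625, coefficient = 4
x_2 = 3.2500, f(x_2) = 11.562500, coefficient = 1

I ≈ (0.625000/3) × 48.125000 = 10.026042
Exact value: 10.026042
Error: 0.000000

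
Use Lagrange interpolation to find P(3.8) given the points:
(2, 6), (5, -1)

Lagrange interpolation formula:
P(x) = Σ yᵢ × Lᵢ(x)
where Lᵢ(x) = Π_{j≠i} (x - xⱼ)/(xᵢ - xⱼ)

L_0(3.8) = (3.8 - 5)/(2 - 5) = 0.400000
L_1(3.8) = (3.8 - 2)/(5 - 2) = 0.600000

P(3.8) = 6×L_0(3.8) + (-1)×L_1(3.8)
P(3.8) = 1.800000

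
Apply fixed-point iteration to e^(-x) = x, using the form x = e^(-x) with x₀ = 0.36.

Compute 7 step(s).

Equation: e^(-x) = x
Fixed-point form: x = e^(-x)
x₀ = 0.36

x_1 = g(0.360000) = 0.697676
x_2 = g(0.697676) = 0.497741
x_3 = g(0.497741) = 0.607903
x_4 = g(0.607903) = 0.544492
x_5 = g(0.544492) = 0.580137
x_6 = g(0.580137) = 0.559822
x_7 = g(0.559822) = 0.571311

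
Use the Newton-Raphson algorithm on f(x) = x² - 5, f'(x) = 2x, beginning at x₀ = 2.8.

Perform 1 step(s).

f(x) = x² - 5
f'(x) = 2x
x₀ = 2.8

Newton-Raphson formula: x_{n+1} = x_n - f(x_n)/f'(x_n)

Iteration 1:
  f(2.800000) = 2.840000
  f'(2.800000) = 5.600000
  x_1 = 2.800000 - 2.840000/5.600000 = 2.292857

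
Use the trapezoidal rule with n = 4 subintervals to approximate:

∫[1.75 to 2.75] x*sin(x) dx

f(x) = x*sin(x)
a = 1.75, b = 2.75, n = 4
h = (b - a)/n = 0.250000

Trapezoidal rule: (h/2)[f(x₀) + 2f(x₁) + 2f(x₂) + ... + f(xₙ)]

x_0 = 1.7500, f(x_0) = 1.721975, coefficient = 1
x_1 = 2.0000, f(x_1) = 1.818595, coefficient = 2
x_2 = 2.2500, f(x_2) = 1.750665, coefficient = 2
x_3 = 2.5000, f(x_3) = 1.496180, coefficient = 2
x_4 = 2.7500, f(x_4) = 1.049568, coefficient = 1

I ≈ (0.250000/2) × 12.902423 = 1.612803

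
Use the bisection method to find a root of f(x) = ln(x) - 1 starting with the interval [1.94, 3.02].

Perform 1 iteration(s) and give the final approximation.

f(x) = ln(x) - 1
Initial interval: [1.94, 3.02]

Iteration 1:
  c_1 = (1.940000 + 3.020000)/2 = 2.480000
  f(c_1) = f(2.480000) = -0.091741
  f(a) × f(c) ≥ 0, new interval: [2.480000, 3.020000]

After 1 iteration(s), the approximation is c_1 = 2.480000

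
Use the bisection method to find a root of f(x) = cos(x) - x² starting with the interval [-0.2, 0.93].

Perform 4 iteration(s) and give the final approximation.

f(x) = cos(x) - x²
Initial interval: [-0.2, 0.93]

Iteration 1:
  c_1 = (-0.200000 + 0.930000)/2 = 0.365000
  f(c_1) = f(0.365000) = 0.800899
  f(a) × f(c) ≥ 0, new interval: [0.365000, 0.930000]
Iteration 2:
  c_2 = (0.365000 + 0.930000)/2 = 0.647500
  f(c_2) = f(0.647500) = 0.378338
  f(a) × f(c) ≥ 0, new interval: [0.647500, 0.930000]
Iteration 3:
  c_3 = (0.647500 + 0.930000)/2 = 0.788750
  f(c_3) = f(0.788750) = 0.082606
  f(a) × f(c) ≥ 0, new interval: [0.788750, 0.930000]
Iteration 4:
  c_4 = (0.788750 + 0.930000)/2 = 0.859375
  f(c_4) = f(0.859375) = -0.085614
  f(a) × f(c) < 0, new interval: [0.788750, 0.859375]

After 4 iteration(s), the approximation is c_4 = 0.859375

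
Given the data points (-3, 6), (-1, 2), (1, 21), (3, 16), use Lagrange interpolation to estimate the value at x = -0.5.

Lagrange interpolation formula:
P(x) = Σ yᵢ × Lᵢ(x)
where Lᵢ(x) = Π_{j≠i} (x - xⱼ)/(xᵢ - xⱼ)

L_0(-0.5) = (-0.5 - (-1))/(-3 - (-1)) × (-0.5 - 1)/(-3 - 1) × (-0.5 - 3)/(-3 - 3) = -0.054688
L_1(-0.5) = (-0.5 - (-3))/(-1 - (-3)) × (-0.5 - 1)/(-1 - 1) × (-0.5 - 3)/(-1 - 3) = 0.820312
L_2(-0.5) = (-0.5 - (-3))/(1 - (-3)) × (-0.5 - (-1))/(1 - (-1)) × (-0.5 - 3)/(1 - 3) = 0.273438
L_3(-0.5) = (-0.5 - (-3))/(3 - (-3)) × (-0.5 - (-1))/(3 - (-1)) × (-0.5 - 1)/(3 - 1) = -0.039062

P(-0.5) = 6×L_0(-0.5) + 2×L_1(-0.5) + 21×L_2(-0.5) + 16×L_3(-0.5)
P(-0.5) = 6.429688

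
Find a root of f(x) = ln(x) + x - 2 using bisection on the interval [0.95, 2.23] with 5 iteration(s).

f(x) = ln(x) + x - 2
Initial interval: [0.95, 2.23]

Iteration 1:
  c_1 = (0.950000 + 2.230000)/2 = 1.590000
  f(c_1) = f(1.590000) = 0.053734
  f(a) × f(c) < 0, new interval: [0.950000, 1.590000]
Iteration 2:
  c_2 = (0.950000 + 1.590000)/2 = 1.270000
  f(c_2) = f(1.270000) = -0.490983
  f(a) × f(c) ≥ 0, new interval: [1.270000, 1.590000]
Iteration 3:
  c_3 = (1.270000 + 1.590000)/2 = 1.430000
  f(c_3) = f(1.430000) = -0.212326
  f(a) × f(c) ≥ 0, new interval: [1.430000, 1.590000]
Iteration 4:
  c_4 = (1.430000 + 1.590000)/2 = 1.510000
  f(c_4) = f(1.510000) = -0.077890
  f(a) × f(c) ≥ 0, new interval: [1.510000, 1.590000]
Iteration 5:
  c_5 = (1.510000 + 1.590000)/2 = 1.550000
  f(c_5) = f(1.550000) = -0.011745
  f(a) × f(c) ≥ 0, new interval: [1.550000, 1.590000]

After 5 iteration(s), the approximation is c_5 = 1.550000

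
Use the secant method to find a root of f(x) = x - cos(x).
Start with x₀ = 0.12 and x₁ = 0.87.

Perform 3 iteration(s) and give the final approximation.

f(x) = x - cos(x)
x₀ = 0.12, x₁ = 0.87

Secant formula: x_{n+1} = x_n - f(x_n)(x_n - x_{n-1})/(f(x_n) - f(x_{n-1}))

Iteration 1:
  f(0.120000) = -0.872809
  f(0.870000) = 0.225173
  x_2 = 0.870000 - 0.225173×(0.870000 - 0.120000)/(0.225173 - (-0.872809))
       = 0.716190
Iteration 2:
  f(0.870000) = 0.225173
  f(0.716190) = -0.038122
  x_3 = 0.716190 - (-0.038122)×(0.716190 - 0.870000)/(-0.038122 - 0.225173)
       = 0.738460
Iteration 3:
  f(0.716190) = -0.038122
  f(0.738460) = -0.001046
  x_4 = 0.738460 - (-0.001046)×(0.738460 - 0.716190)/(-0.001046 - (-0.038122))
       = 0.739088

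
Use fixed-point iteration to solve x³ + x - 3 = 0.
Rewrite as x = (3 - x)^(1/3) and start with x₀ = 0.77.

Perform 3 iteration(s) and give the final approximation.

Equation: x³ + x - 3 = 0
Fixed-point form: x = (3 - x)^(1/3)
x₀ = 0.77

x_1 = g(0.770000) = 1.306477
x_2 = g(1.306477) = 1.191966
x_3 = g(1.191966) = 1.218248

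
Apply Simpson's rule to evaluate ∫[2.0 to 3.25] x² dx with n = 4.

f(x) = x²
a = 2.0, b = 3.25, n = 4
h = (b - a)/n = 0.312500

Simpson's rule: (h/3)[f(x₀) + 4f(x₁) + 2f(x₂) + ... + f(xₙ)]

x_0 = 2.0000, f(x_0) = 4.000000, coefficient = 1
x_1 = 2.3125, f(x_1) = 5.347656, coefficient = 4
x_2 = 2.6250, f(x_2) = 6.890625, coefficient = 2
x_3 = 2.9375, f(x_3) = 8.628906, coefficient = 4
x_4 = 3.2500, f(x_4) = 10.562500, coefficient = 1

I ≈ (0.312500/3) × 84.250000 = 8.776042
Exact value: 8.776042
Error: 0.000000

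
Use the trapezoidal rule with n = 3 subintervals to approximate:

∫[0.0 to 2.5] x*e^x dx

f(x) = x*e^x
a = 0.0, b = 2.5, n = 3
h = (b - a)/n = 0.833333

Trapezoidal rule: (h/2)[f(x₀) + 2f(x₁) + 2f(x₂) + ... + f(xₙ)]

x_0 = 0.0000, f(x_0) = 0.000000, coefficient = 1
x_1 = 0.8333, f(x_1) = 1.917480, coefficient = 2
x_2 = 1.6667, f(x_2) = 8.824150, coefficient = 2
x_3 = 2.5000, f(x_3) = 30.456235, coefficient = 1

I ≈ (0.833333/2) × 51.939495 = 21.641456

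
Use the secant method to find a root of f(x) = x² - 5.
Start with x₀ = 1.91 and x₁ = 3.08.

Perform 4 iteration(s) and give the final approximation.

f(x) = x² - 5
x₀ = 1.91, x₁ = 3.08

Secant formula: x_{n+1} = x_n - f(x_n)(x_n - x_{n-1})/(f(x_n) - f(x_{n-1}))

Iteration 1:
  f(1.910000) = -1.351900
  f(3.080000) = 4.486400
  x_2 = 3.080000 - 4.486400×(3.080000 - 1.910000)/(4.486400 - (-1.351900))
       = 2.180922
Iteration 2:
  f(3.080000) = 4.486400
  f(2.180922) = -0.243580
  x_3 = 2.180922 - (-0.243580)×(2.180922 - 3.080000)/(-0.243580 - 4.486400)
       = 2.227222
Iteration 3:
  f(2.180922) = -0.243580
  f(2.227222) = -0.039484
  x_4 = 2.227222 - (-0.039484)×(2.227222 - 2.180922)/(-0.039484 - (-0.243580))
       = 2.236179
Iteration 4:
  f(2.227222) = -0.039484
  f(2.236179) = 0.000495
  x_5 = 2.236179 - 0.000495×(2.236179 - 2.227222)/(0.000495 - (-0.039484))
       = 2.236068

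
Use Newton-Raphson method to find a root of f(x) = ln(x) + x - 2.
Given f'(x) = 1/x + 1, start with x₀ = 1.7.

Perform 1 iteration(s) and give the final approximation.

f(x) = ln(x) + x - 2
f'(x) = 1/x + 1
x₀ = 1.7

Newton-Raphson formula: x_{n+1} = x_n - f(x_n)/f'(x_n)

Iteration 1:
  f(1.700000) = 0.230628
  f'(1.700000) = 1.588235
  x_1 = 1.700000 - 0.230628/1.588235 = 1.554790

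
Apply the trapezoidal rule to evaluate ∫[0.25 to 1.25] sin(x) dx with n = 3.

f(x) = sin(x)
a = 0.25, b = 1.25, n = 3
h = (b - a)/n = 0.333333

Trapezoidal rule: (h/2)[f(x₀) + 2f(x₁) + 2f(x₂) + ... + f(xₙ)]

x_0 = 0.2500, f(x_0) = 0.247404, coefficient = 1
x_1 = 0.5833, f(x_1) = 0.550809, coefficient = 2
x_2 = 0.9167, f(x_2) = 0.793578, coefficient = 2
x_3 = 1.2500, f(x_3) = 0.948985, coefficient = 1

I ≈ (0.333333/2) × 3.885162 = 0.647527
Exact value: 0.653590
Error: 0.006063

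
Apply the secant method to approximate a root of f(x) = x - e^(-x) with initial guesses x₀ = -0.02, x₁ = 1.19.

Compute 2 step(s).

f(x) = x - e^(-x)
x₀ = -0.02, x₁ = 1.19

Secant formula: x_{n+1} = x_n - f(x_n)(x_n - x_{n-1})/(f(x_n) - f(x_{n-1}))

Iteration 1:
  f(-0.020000) = -1.040201
  f(1.190000) = 0.885779
  x_2 = 1.190000 - 0.885779×(1.190000 - (-0.020000))/(0.885779 - (-1.040201))
       = 0.633508
Iteration 2:
  f(1.190000) = 0.885779
  f(0.633508) = 0.102781
  x_3 = 0.633508 - 0.102781×(0.633508 - 1.190000)/(0.102781 - 0.885779)
       = 0.560459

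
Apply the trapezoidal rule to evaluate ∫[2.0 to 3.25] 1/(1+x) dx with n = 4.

f(x) = 1/(1+x)
a = 2.0, b = 3.25, n = 4
h = (b - a)/n = 0.312500

Trapezoidal rule: (h/2)[f(x₀) + 2f(x₁) + 2f(x₂) + ... + f(xₙ)]

x_0 = 2.0000, f(x_0) = 0.333333, coefficient = 1
x_1 = 2.3125, f(x_1) = 0.301887, coefficient = 2
x_2 = 2.6250, f(x_2) = 0.275862, coefficient = 2
x_3 = 2.9375, f(x_3) = 0.253968, coefficient = 2
x_4 = 3.2500, f(x_4) = 0.235294, coefficient = 1

I ≈ (0.312500/2) × 2.232062 = 0.348760
Exact value: 0.348307
Error: 0.000453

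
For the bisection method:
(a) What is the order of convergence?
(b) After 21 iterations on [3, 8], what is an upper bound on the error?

(a) Bisection has linear (order 1) convergence; the error is halved each step.

(b) Error bound = (b-a)/2^n = (8 - 3)/2^{21}
    = 5/2^{21}

(a) 1 (linear); (b) error ≤ 2.38e-06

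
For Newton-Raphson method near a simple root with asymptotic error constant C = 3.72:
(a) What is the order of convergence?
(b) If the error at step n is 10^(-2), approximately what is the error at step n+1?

(a) Newton-Raphson has quadratic (order 2) convergence near simple roots.
    This means |e_{n+1}| ≈ C|e_n|².

(b) With |e_n| = 10^(-2) and C = 3.72:
    |e_{n+1}| ≈ 3.72 × (10^(-2))² = 3.72 × 10^(-4)

(a) 2 (quadratic); (b) |e_{n+1}| ≈ 3.720e-04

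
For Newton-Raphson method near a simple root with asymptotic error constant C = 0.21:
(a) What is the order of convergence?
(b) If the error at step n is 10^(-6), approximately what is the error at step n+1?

(a) Newton-Raphson has quadratic (order 2) convergence near simple roots.
    This means |e_{n+1}| ≈ C|e_n|².

(b) With |e_n| = 10^(-6) and C = 0.21:
    |e_{n+1}| ≈ 0.21 × (10^(-6))² = 0.21 × 10^(-12)

(a) 2 (quadratic); (b) |e_{n+1}| ≈ 2.100e-13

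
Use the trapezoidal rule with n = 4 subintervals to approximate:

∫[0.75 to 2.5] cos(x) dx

f(x) = cos(x)
a = 0.75, b = 2.5, n = 4
h = (b - a)/n = 0.437500

Trapezoidal rule: (h/2)[f(x₀) + 2f(x₁) + 2f(x₂) + ... + f(xₙ)]

x_0 = 0.7500, f(x_0) = 0.731689, coefficient = 1
x_1 = 1.1875, f(x_1) = 0.373980, coefficient = 2
x_2 = 1.6250, f(x_2) = -0.054177, coefficient = 2
x_3 = 2.0625, f(x_3) = -0.472128, coefficient = 2
x_4 = 2.5000, f(x_4) = -0.801144, coefficient = 1

I ≈ (0.437500/2) × -0.374107 = -0.081836
Exact value: -0.083167
Error: 0.001331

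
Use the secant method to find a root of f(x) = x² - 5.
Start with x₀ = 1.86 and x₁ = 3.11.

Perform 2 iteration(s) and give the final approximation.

f(x) = x² - 5
x₀ = 1.86, x₁ = 3.11

Secant formula: x_{n+1} = x_n - f(x_n)(x_n - x_{n-1})/(f(x_n) - f(x_{n-1}))

Iteration 1:
  f(1.860000) = -1.540400
  f(3.110000) = 4.672100
  x_2 = 3.110000 - 4.672100×(3.110000 - 1.860000)/(4.672100 - (-1.540400))
       = 2.169940
Iteration 2:
  f(3.110000) = 4.672100
  f(2.169940) = -0.291362
  x_3 = 2.169940 - (-0.291362)×(2.169940 - 3.110000)/(-0.291362 - 4.672100)
       = 2.225122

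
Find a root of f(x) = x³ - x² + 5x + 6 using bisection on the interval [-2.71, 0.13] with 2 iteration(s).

f(x) = x³ - x² + 5x + 6
Initial interval: [-2.71, 0.13]

Iteration 1:
  c_1 = (-2.710000 + 0.130000)/2 = -1.290000
  f(c_1) = f(-1.290000) = -4.260789
  f(a) × f(c) ≥ 0, new interval: [-1.290000, 0.130000]
Iteration 2:
  c_2 = (-1.290000 + 0.130000)/2 = -0.580000
  f(c_2) = f(-0.580000) = 2.568488
  f(a) × f(c) < 0, new interval: [-1.290000, -0.580000]

After 2 iteration(s), the approximation is c_2 = -0.580000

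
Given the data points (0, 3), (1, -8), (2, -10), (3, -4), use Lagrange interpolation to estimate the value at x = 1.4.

Lagrange interpolation formula:
P(x) = Σ yᵢ × Lᵢ(x)
where Lᵢ(x) = Π_{j≠i} (x - xⱼ)/(xᵢ - xⱼ)

L_0(1.4) = (1.4 - 1)/(0 - 1) × (1.4 - 2)/(0 - 2) × (1.4 - 3)/(0 - 3) = -0.064000
L_1(1.4) = (1.4 - 0)/(1 - 0) × (1.4 - 2)/(1 - 2) × (1.4 - 3)/(1 - 3) = 0.672000
L_2(1.4) = (1.4 - 0)/(2 - 0) × (1.4 - 1)/(2 - 1) × (1.4 - 3)/(2 - 3) = 0.448000
L_3(1.4) = (1.4 - 0)/(3 - 0) × (1.4 - 1)/(3 - 1) × (1.4 - 2)/(3 - 2) = -0.056000

P(1.4) = 3×L_0(1.4) + (-8)×L_1(1.4) + (-10)×L_2(1.4) + (-4)×L_3(1.4)
P(1.4) = -9.824000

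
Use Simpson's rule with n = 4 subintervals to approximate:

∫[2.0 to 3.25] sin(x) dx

f(x) = sin(x)
a = 2.0, b = 3.25, n = 4
h = (b - a)/n = 0.312500

Simpson's rule: (h/3)[f(x₀) + 4f(x₁) + 2f(x₂) + ... + f(xₙ)]

x_0 = 2.0000, f(x_0) = 0.909297, coefficient = 1
x_1 = 2.3125, f(x_1) = 0.737319, coefficient = 4
x_2 = 2.6250, f(x_2) = 0.493920, coefficient = 2
x_3 = 2.9375, f(x_3) = 0.202679, coefficient = 4
x_4 = 3.2500, f(x_4) = -0.108195, coefficient = 1

I ≈ (0.312500/3) × 5.548933 = 0.578014
Exact value: 0.577983
Error: 0.000031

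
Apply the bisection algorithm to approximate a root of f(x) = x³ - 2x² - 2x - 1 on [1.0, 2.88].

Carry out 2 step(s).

f(x) = x³ - 2x² - 2x - 1
Initial interval: [1.0, 2.88]

Iteration 1:
  c_1 = (1.000000 + 2.880000)/2 = 1.940000
  f(c_1) = f(1.940000) = -5.105816
  f(a) × f(c) ≥ 0, new interval: [1.940000, 2.880000]
Iteration 2:
  c_2 = (1.940000 + 2.880000)/2 = 2.410000
  f(c_2) = f(2.410000) = -3.438679
  f(a) × f(c) ≥ 0, new interval: [2.410000, 2.880000]

After 2 iteration(s), the approximation is c_2 = 2.410000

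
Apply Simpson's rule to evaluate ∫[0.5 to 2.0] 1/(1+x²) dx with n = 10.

f(x) = 1/(1+x²)
a = 0.5, b = 2.0, n = 10
h = (b - a)/n = 0.150000

Simpson's rule: (h/3)[f(x₀) + 4f(x₁) + 2f(x₂) + ... + f(xₙ)]

x_0 = 0.5000, f(x_0) = 0.800000, coefficient = 1
x_1 = 0.6500, f(x_1) = 0.702988, coefficient = 4
x_2 = 0.8000, f(x_2) = 0.609756, coefficient = 2
x_3 = 0.9500, f(x_3) = 0.525624, coefficient = 4
x_4 = 1.1000, f(x_4) = 0.452489, coefficient = 2
x_5 = 1.2500, f(x_5) = 0.390244, coefficient = 4
x_6 = 1.4000, f(x_6) = 0.337838, coefficient = 2
x_7 = 1.5500, f(x_7) = 0.293902, coefficient = 4
x_8 = 1.7000, f(x_8) = 0.257069, coefficient = 2
x_9 = 1.8500, f(x_9) = 0.226116, coefficient = 4
x_10 = 2.0000, f(x_10) = 0.200000, coefficient = 1

I ≈ (0.150000/3) × 12.869799 = 0.643490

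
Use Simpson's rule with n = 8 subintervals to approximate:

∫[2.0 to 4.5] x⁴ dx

f(x) = x⁴
a = 2.0, b = 4.5, n = 8
h = (b - a)/n = 0.312500

Simpson's rule: (h/3)[f(x₀) + 4f(x₁) + 2f(x₂) + ... + f(xₙ)]

x_0 = 2.0000, f(x_0) = 16.000000, coefficient = 1
x_1 = 2.3125, f(x_1) = 28.597427, coefficient = 4
x_2 = 2.6250, f(x_2) = 47.480713, coefficient = 2
x_3 = 2.9375, f(x_3) = 74.458023, coefficient = 4
x_4 = 3.2500, f(x_4) = 111.566406, coefficient = 2
x_5 = 3.5625, f(x_5) = 161.071793, coefficient = 4
x_6 = 3.8750, f(x_6) = 225.468994, coefficient = 2
x_7 = 4.1875, f(x_7) = 307.481705, coefficient = 4
x_8 = 4.5000, f(x_8) = 410.062500, coefficient = 1

I ≈ (0.312500/3) × 3481.530518 = 362.659429
Exact value: 362.656250
Error: 0.003179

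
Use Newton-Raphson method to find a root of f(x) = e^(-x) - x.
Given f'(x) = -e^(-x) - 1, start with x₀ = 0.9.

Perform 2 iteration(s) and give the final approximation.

f(x) = e^(-x) - x
f'(x) = -e^(-x) - 1
x₀ = 0.9

Newton-Raphson formula: x_{n+1} = x_n - f(x_n)/f'(x_n)

Iteration 1:
  f(0.900000) = -0.493430
  f'(0.900000) = -1.406570
  x_1 = 0.900000 - (-0.493430)/(-1.406570) = 0.549196
Iteration 2:
  f(0.549196) = 0.028218
  f'(0.549196) = -1.577414
  x_2 = 0.549196 - 0.028218/(-1.577414) = 0.567085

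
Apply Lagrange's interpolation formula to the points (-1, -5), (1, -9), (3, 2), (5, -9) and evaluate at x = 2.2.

Lagrange interpolation formula:
P(x) = Σ yᵢ × Lᵢ(x)
where Lᵢ(x) = Π_{j≠i} (x - xⱼ)/(xᵢ - xⱼ)

L_0(2.2) = (2.2 - 1)/(-1 - 1) × (2.2 - 3)/(-1 - 3) × (2.2 - 5)/(-1 - 5) = -0.056000
L_1(2.2) = (2.2 - (-1))/(1 - (-1)) × (2.2 - 3)/(1 - 3) × (2.2 - 5)/(1 - 5) = 0.448000
L_2(2.2) = (2.2 - (-1))/(3 - (-1)) × (2.2 - 1)/(3 - 1) × (2.2 - 5)/(3 - 5) = 0.672000
L_3(2.2) = (2.2 - (-1))/(5 - (-1)) × (2.2 - 1)/(5 - 1) × (2.2 - 3)/(5 - 3) = -0.064000

P(2.2) = (-5)×L_0(2.2) + (-9)×L_1(2.2) + 2×L_2(2.2) + (-9)×L_3(2.2)
P(2.2) = -1.832000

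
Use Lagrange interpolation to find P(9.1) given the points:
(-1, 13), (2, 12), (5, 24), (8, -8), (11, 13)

Lagrange interpolation formula:
P(x) = Σ yᵢ × Lᵢ(x)
where Lᵢ(x) = Π_{j≠i} (x - xⱼ)/(xᵢ - xⱼ)

L_0(9.1) = (9.1 - 2)/(-1 - 2) × (9.1 - 5)/(-1 - 5) × (9.1 - 8)/(-1 - 8) × (9.1 - 11)/(-1 - 11) = -0.031296
L_1(9.1) = (9.1 - (-1))/(2 - (-1)) × (9.1 - 5)/(2 - 5) × (9.1 - 8)/(2 - 8) × (9.1 - 11)/(2 - 11) = 0.178080
L_2(9.1) = (9.1 - (-1))/(5 - (-1)) × (9.1 - 2)/(5 - 2) × (9.1 - 8)/(5 - 8) × (9.1 - 11)/(5 - 11) = -0.462574
L_3(9.1) = (9.1 - (-1))/(8 - (-1)) × (9.1 - 2)/(8 - 2) × (9.1 - 5)/(8 - 5) × (9.1 - 11)/(8 - 11) = 1.149426
L_4(9.1) = (9.1 - (-1))/(11 - (-1)) × (9.1 - 2)/(11 - 2) × (9.1 - 5)/(11 - 5) × (9.1 - 8)/(11 - 8) = 0.166364

P(9.1) = 13×L_0(9.1) + 12×L_1(9.1) + 24×L_2(9.1) + (-8)×L_3(9.1) + 13×L_4(9.1)
P(9.1) = -16.404332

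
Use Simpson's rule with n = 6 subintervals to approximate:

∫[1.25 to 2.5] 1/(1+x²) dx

f(x) = 1/(1+x²)
a = 1.25, b = 2.5, n = 6
h = (b - a)/n = 0.208333

Simpson's rule: (h/3)[f(x₀) + 4f(x₁) + 2f(x₂) + ... + f(xₙ)]

x_0 = 1.2500, f(x_0) = 0.390244, coefficient = 1
x_1 = 1.4583, f(x_1) = 0.319822, coefficient = 4
x_2 = 1.6667, f(x_2) = 0.264706, coefficient = 2
x_3 = 1.8750, f(x_3) = 0.221453, coefficient = 4
x_4 = 2.0833, f(x_4) = 0.187256, coefficient = 2
x_5 = 2.2917, f(x_5) = 0.159956, coefficient = 4
x_6 = 2.5000, f(x_6) = 0.137931, coefficient = 1

I ≈ (0.208333/3) × 4.237024 = 0.294238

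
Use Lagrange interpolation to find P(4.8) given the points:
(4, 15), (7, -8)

Lagrange interpolation formula:
P(x) = Σ yᵢ × Lᵢ(x)
where Lᵢ(x) = Π_{j≠i} (x - xⱼ)/(xᵢ - xⱼ)

L_0(4.8) = (4.8 - 7)/(4 - 7) = 0.733333
L_1(4.8) = (4.8 - 4)/(7 - 4) = 0.266667

P(4.8) = 15×L_0(4.8) + (-8)×L_1(4.8)
P(4.8) = 8.866667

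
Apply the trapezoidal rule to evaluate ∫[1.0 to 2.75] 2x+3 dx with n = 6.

f(x) = 2x+3
a = 1.0, b = 2.75, n = 6
h = (b - a)/n = 0.291667

Trapezoidal rule: (h/2)[f(x₀) + 2f(x₁) + 2f(x₂) + ... + f(xₙ)]

x_0 = 1.0000, f(x_0) = 5.000000, coefficient = 1
x_1 = 1.2917, f(x_1) = 5.583333, coefficient = 2
x_2 = 1.5833, f(x_2) = 6.166667, coefficient = 2
x_3 = 1.8750, f(x_3) = 6.750000, coefficient = 2
x_4 = 2.1667, f(x_4) = 7.333333, coefficient = 2
x_5 = 2.4583, f(x_5) = 7.916667, coefficient = 2
x_6 = 2.7500, f(x_6) = 8.500000, coefficient = 1

I ≈ (0.291667/2) × 81.000000 = 11.812500
Exact value: 11.812500
Error: 0.000000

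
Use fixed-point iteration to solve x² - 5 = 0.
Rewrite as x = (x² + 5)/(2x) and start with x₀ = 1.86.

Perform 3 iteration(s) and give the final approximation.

Equation: x² - 5 = 0
Fixed-point form: x = (x² + 5)/(2x)
x₀ = 1.86

x_1 = g(1.860000) = 2.274086
x_2 = g(2.274086) = 2.236386
x_3 = g(2.236386) = 2.236068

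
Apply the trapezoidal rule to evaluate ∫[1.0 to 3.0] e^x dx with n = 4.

f(x) = e^x
a = 1.0, b = 3.0, n = 4
h = (b - a)/n = 0.500000

Trapezoidal rule: (h/2)[f(x₀) + 2f(x₁) + 2f(x₂) + ... + f(xₙ)]

x_0 = 1.0000, f(x_0) = 2.718282, coefficient = 1
x_1 = 1.5000, f(x_1) = 4.481689, coefficient = 2
x_2 = 2.0000, f(x_2) = 7.389056, coefficient = 2
x_3 = 2.5000, f(x_3) = 12.182494, coefficient = 2
x_4 = 3.0000, f(x_4) = 20.085537, coefficient = 1

I ≈ (0.500000/2) × 70.910297 = 17.727574
Exact value: 17.367255
Error: 0.360319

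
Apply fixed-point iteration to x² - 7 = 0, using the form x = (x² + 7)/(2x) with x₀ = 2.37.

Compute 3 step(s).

Equation: x² - 7 = 0
Fixed-point form: x = (x² + 7)/(2x)
x₀ = 2.37

x_1 = g(2.370000) = 2.661793
x_2 = g(2.661793) = 2.645800
x_3 = g(2.645800) = 2.645751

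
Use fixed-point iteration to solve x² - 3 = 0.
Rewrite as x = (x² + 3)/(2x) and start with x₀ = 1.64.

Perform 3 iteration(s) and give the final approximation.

Equation: x² - 3 = 0
Fixed-point form: x = (x² + 3)/(2x)
x₀ = 1.64

x_1 = g(1.640000) = 1.734634
x_2 = g(1.734634) = 1.732053
x_3 = g(1.732053) = 1.732051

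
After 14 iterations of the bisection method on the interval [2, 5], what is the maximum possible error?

Bisection error bound: |error| ≤ (b-a)/2^n
|error| ≤ (5 - 2)/2^14 = 3/2^14
|error| ≤ 0.0001831055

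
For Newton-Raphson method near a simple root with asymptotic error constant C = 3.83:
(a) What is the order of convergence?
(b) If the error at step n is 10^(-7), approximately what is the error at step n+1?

(a) Newton-Raphson has quadratic (order 2) convergence near simple roots.
    This means |e_{n+1}| ≈ C|e_n|².

(b) With |e_n| = 10^(-7) and C = 3.83:
    |e_{n+1}| ≈ 3.83 × (10^(-7))² = 3.83 × 10^(-14)

(a) 2 (quadratic); (b) |e_{n+1}| ≈ 3.830e-14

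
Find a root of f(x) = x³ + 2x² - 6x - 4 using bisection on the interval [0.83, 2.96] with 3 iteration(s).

f(x) = x³ + 2x² - 6x - 4
Initial interval: [0.83, 2.96]

Iteration 1:
  c_1 = (0.830000 + 2.960000)/2 = 1.895000
  f(c_1) = f(1.895000) = -1.382958
  f(a) × f(c) ≥ 0, new interval: [1.895000, 2.960000]
Iteration 2:
  c_2 = (1.895000 + 2.960000)/2 = 2.427500
  f(c_2) = f(2.427500) = 7.525178
  f(a) × f(c) < 0, new interval: [1.895000, 2.427500]
Iteration 3:
  c_3 = (1.895000 + 2.427500)/2 = 2.161250
  f(c_3) = f(2.161250) = 2.469705
  f(a) × f(c) < 0, new interval: [1.895000, 2.161250]

After 3 iteration(s), the approximation is c_3 = 2.161250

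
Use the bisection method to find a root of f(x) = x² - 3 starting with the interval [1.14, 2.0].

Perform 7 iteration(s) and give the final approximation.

f(x) = x² - 3
Initial interval: [1.14, 2.0]

Iteration 1:
  c_1 = (1.140000 + 2.000000)/2 = 1.570000
  f(c_1) = f(1.570000) = -0.535100
  f(a) × f(c) ≥ 0, new interval: [1.570000, 2.000000]
Iteration 2:
  c_2 = (1.570000 + 2.000000)/2 = 1.785000
  f(c_2) = f(1.785000) = 0.186225
  f(a) × f(c) < 0, new interval: [1.570000, 1.785000]
Iteration 3:
  c_3 = (1.570000 + 1.785000)/2 = 1.677500
  f(c_3) = f(1.677500) = -0.185994
  f(a) × f(c) ≥ 0, new interval: [1.677500, 1.785000]
Iteration 4:
  c_4 = (1.677500 + 1.785000)/2 = 1.731250
  f(c_4) = f(1.731250) = -0.002773
  f(a) × f(c) ≥ 0, new interval: [1.731250, 1.785000]
Iteration 5:
  c_5 = (1.731250 + 1.785000)/2 = 1.758125
  f(c_5) = f(1.758125) = 0.091004
  f(a) × f(c) < 0, new interval: [1.731250, 1.758125]
Iteration 6:
  c_6 = (1.731250 + 1.758125)/2 = 1.744687
  f(c_6) = f(1.744687) = 0.043934
  f(a) × f(c) < 0, new interval: [1.731250, 1.744687]
Iteration 7:
  c_7 = (1.731250 + 1.744687)/2 = 1.737969
  f(c_7) = f(1.737969) = 0.020535
  f(a) × f(c) < 0, new interval: [1.731250, 1.737969]

After 7 iteration(s), the approximation is c_7 = 1.737969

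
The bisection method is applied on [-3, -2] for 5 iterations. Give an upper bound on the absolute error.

Bisection error bound: |error| ≤ (b-a)/2^n
|error| ≤ (-2 - (-3))/2^5 = 1/2^5
|error| ≤ 0.0312500000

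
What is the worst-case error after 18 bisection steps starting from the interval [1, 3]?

Bisection error bound: |error| ≤ (b-a)/2^n
|error| ≤ (3 - 1)/2^18 = 2/2^18
|error| ≤ 0.0000076294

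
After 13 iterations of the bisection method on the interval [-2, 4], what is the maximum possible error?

Bisection error bound: |error| ≤ (b-a)/2^n
|error| ≤ (4 - (-2))/2^13 = 6/2^13
|error| ≤ 0.0007324219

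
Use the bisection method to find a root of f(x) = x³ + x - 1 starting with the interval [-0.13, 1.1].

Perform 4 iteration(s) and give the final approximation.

f(x) = x³ + x - 1
Initial interval: [-0.13, 1.1]

Iteration 1:
  c_1 = (-0.130000 + 1.100000)/2 = 0.485000
  f(c_1) = f(0.485000) = -0.400916
  f(a) × f(c) ≥ 0, new interval: [0.485000, 1.100000]
Iteration 2:
  c_2 = (0.485000 + 1.100000)/2 = 0.792500
  f(c_2) = f(0.792500) = 0.290235
  f(a) × f(c) < 0, new interval: [0.485000, 0.792500]
Iteration 3:
  c_3 = (0.485000 + 0.792500)/2 = 0.638750
  f(c_3) = f(0.638750) = -0.100639
  f(a) × f(c) ≥ 0, new interval: [0.638750, 0.792500]
Iteration 4:
  c_4 = (0.638750 + 0.792500)/2 = 0.715625
  f(c_4) = f(0.715625) = 0.082110
  f(a) × f(c) < 0, new interval: [0.638750, 0.715625]

After 4 iteration(s), the approximation is c_4 = 0.715625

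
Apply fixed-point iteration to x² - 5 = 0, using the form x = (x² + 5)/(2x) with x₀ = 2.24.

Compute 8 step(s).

Equation: x² - 5 = 0
Fixed-point form: x = (x² + 5)/(2x)
x₀ = 2.24

x_1 = g(2.240000) = 2.236071
x_2 = g(2.236071) = 2.236068
x_3 = g(2.236068) = 2.236068
x_4 = g(2.236068) = 2.236068
x_5 = g(2.236068) = 2.236068
x_6 = g(2.236068) = 2.236068
x_7 = g(2.236068) = 2.236068
x_8 = g(2.236068) = 2.236068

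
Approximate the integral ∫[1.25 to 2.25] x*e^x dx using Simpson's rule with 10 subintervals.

f(x) = x*e^x
a = 1.25, b = 2.25, n = 10
h = (b - a)/n = 0.100000

Simpson's rule: (h/3)[f(x₀) + 4f(x₁) + 2f(x₂) + ... + f(xₙ)]

x_0 = 1.2500, f(x_0) = 4.362929, coefficient = 1
x_1 = 1.3500, f(x_1) = 5.207524, coefficient = 4
x_2 = 1.4500, f(x_2) = 6.181516, coefficient = 2
x_3 = 1.5500, f(x_3) = 7.302779, coefficient = 4
x_4 = 1.6500, f(x_4) = 8.591517, coefficient = 2
x_5 = 1.7500, f(x_5) = 10.070555, coefficient = 4
x_6 = 1.8500, f(x_6) = 11.765666, coefficient = 2
x_7 = 1.9500, f(x_7) = 13.705941, coefficient = 4
x_8 = 2.0500, f(x_8) = 15.924197, coefficient = 2
x_9 = 2.1500, f(x_9) = 18.457446, coefficient = 4
x_10 = 2.2500, f(x_10) = 21.347406, coefficient = 1

I ≈ (0.100000/3) × 329.613104 = 10.987103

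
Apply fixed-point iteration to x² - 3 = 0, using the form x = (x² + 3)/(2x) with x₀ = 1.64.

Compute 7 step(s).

Equation: x² - 3 = 0
Fixed-point form: x = (x² + 3)/(2x)
x₀ = 1.64

x_1 = g(1.640000) = 1.734634
x_2 = g(1.734634) = 1.732053
x_3 = g(1.732053) = 1.732051
x_4 = g(1.732051) = 1.732051
x_5 = g(1.732051) = 1.732051
x_6 = g(1.732051) = 1.732051
x_7 = g(1.732051) = 1.732051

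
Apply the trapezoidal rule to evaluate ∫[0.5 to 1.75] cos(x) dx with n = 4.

f(x) = cos(x)
a = 0.5, b = 1.75, n = 4
h = (b - a)/n = 0.312500

Trapezoidal rule: (h/2)[f(x₀) + 2f(x₁) + 2f(x₂) + ... + f(xₙ)]

x_0 = 0.5000, f(x_0) = 0.877583, coefficient = 1
x_1 = 0.8125, f(x_1) = 0.687686, coefficient = 2
x_2 = 1.1250, f(x_2) = 0.431177, coefficient = 2
x_3 = 1.4375, f(x_3) = 0.132902, coefficient = 2
x_4 = 1.7500, f(x_4) = -0.178246, coefficient = 1

I ≈ (0.312500/2) × 3.202865 = 0.500448
Exact value: 0.504560
Error: 0.004113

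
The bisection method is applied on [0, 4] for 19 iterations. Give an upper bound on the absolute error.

Bisection error bound: |error| ≤ (b-a)/2^n
|error| ≤ (4 - 0)/2^19 = 4/2^19
|error| ≤ 0.0000076294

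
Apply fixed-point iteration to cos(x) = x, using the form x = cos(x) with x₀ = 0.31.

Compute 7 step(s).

Equation: cos(x) = x
Fixed-point form: x = cos(x)
x₀ = 0.31

x_1 = g(0.310000) = 0.952334
x_2 = g(0.952334) = 0.579783
x_3 = g(0.579783) = 0.836581
x_4 = g(0.836581) = 0.670005
x_5 = g(0.670005) = 0.783819
x_6 = g(0.783819) = 0.708223
x_7 = g(0.708223) = 0.759519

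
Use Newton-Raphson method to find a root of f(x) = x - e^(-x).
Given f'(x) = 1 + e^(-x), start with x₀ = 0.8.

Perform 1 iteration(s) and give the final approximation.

f(x) = x - e^(-x)
f'(x) = 1 + e^(-x)
x₀ = 0.8

Newton-Raphson formula: x_{n+1} = x_n - f(x_n)/f'(x_n)

Iteration 1:
  f(0.800000) = 0.350671
  f'(0.800000) = 1.449329
  x_1 = 0.800000 - 0.350671/1.449329 = 0.558046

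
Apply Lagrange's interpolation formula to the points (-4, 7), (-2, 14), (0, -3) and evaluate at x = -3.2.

Lagrange interpolation formula:
P(x) = Σ yᵢ × Lᵢ(x)
where Lᵢ(x) = Π_{j≠i} (x - xⱼ)/(xᵢ - xⱼ)

L_0(-3.2) = (-3.2 - (-2))/(-4 - (-2)) × (-3.2 - 0)/(-4 - 0) = 0.480000
L_1(-3.2) = (-3.2 - (-4))/(-2 - (-4)) × (-3.2 - 0)/(-2 - 0) = 0.640000
L_2(-3.2) = (-3.2 - (-4))/(0 - (-4)) × (-3.2 - (-2))/(0 - (-2)) = -0.120000

P(-3.2) = 7×L_0(-3.2) + 14×L_1(-3.2) + (-3)×L_2(-3.2)
P(-3.2) = 12.680000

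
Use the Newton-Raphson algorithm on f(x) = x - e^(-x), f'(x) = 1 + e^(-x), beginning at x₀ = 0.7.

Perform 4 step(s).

f(x) = x - e^(-x)
f'(x) = 1 + e^(-x)
x₀ = 0.7

Newton-Raphson formula: x_{n+1} = x_n - f(x_n)/f'(x_n)

Iteration 1:
  f(0.700000) = 0.203415
  f'(0.700000) = 1.496585
  x_1 = 0.700000 - 0.203415/1.496585 = 0.564081
Iteration 2:
  f(0.564081) = -0.004802
  f'(0.564081) = 1.568883
  x_2 = 0.564081 - (-0.004802)/1.568883 = 0.567142
Iteration 3:
  f(0.567142) = -0.000003
  f'(0.567142) = 1.567144
  x_3 = 0.567142 - (-0.000003)/1.567144 = 0.567143
Iteration 4:
  f(0.567143) = 0.000000
  f'(0.567143) = 1.567143
  x_4 = 0.567143 - 0.000000/1.567143 = 0.567143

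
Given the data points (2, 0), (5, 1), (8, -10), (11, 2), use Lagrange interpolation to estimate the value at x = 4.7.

Lagrange interpolation formula:
P(x) = Σ yᵢ × Lᵢ(x)
where Lᵢ(x) = Π_{j≠i} (x - xⱼ)/(xᵢ - xⱼ)

L_0(4.7) = (4.7 - 5)/(2 - 5) × (4.7 - 8)/(2 - 8) × (4.7 - 11)/(2 - 11) = 0.038500
L_1(4.7) = (4.7 - 2)/(5 - 2) × (4.7 - 8)/(5 - 8) × (4.7 - 11)/(5 - 11) = 1.039500
L_2(4.7) = (4.7 - 2)/(8 - 2) × (4.7 - 5)/(8 - 5) × (4.7 - 11)/(8 - 11) = -0.094500
L_3(4.7) = (4.7 - 2)/(11 - 2) × (4.7 - 5)/(11 - 5) × (4.7 - 8)/(11 - 8) = 0.016500

P(4.7) = 0×L_0(4.7) + 1×L_1(4.7) + (-10)×L_2(4.7) + 2×L_3(4.7)
P(4.7) = 2.017500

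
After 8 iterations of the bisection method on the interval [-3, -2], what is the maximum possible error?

Bisection error bound: |error| ≤ (b-a)/2^n
|error| ≤ (-2 - (-3))/2^8 = 1/2^8
|error| ≤ 0.0039062500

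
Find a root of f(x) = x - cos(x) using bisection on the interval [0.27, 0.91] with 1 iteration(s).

f(x) = x - cos(x)
Initial interval: [0.27, 0.91]

Iteration 1:
  c_1 = (0.270000 + 0.910000)/2 = 0.590000
  f(c_1) = f(0.590000) = -0.240941
  f(a) × f(c) ≥ 0, new interval: [0.590000, 0.910000]

After 1 iteration(s), the approximation is c_1 = 0.590000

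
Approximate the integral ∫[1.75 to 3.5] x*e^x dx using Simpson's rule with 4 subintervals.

f(x) = x*e^x
a = 1.75, b = 3.5, n = 4
h = (b - a)/n = 0.437500

Simpson's rule: (h/3)[f(x₀) + 4f(x₁) + 2f(x₂) + ... + f(xₙ)]

x_0 = 1.7500, f(x_0) = 10.070555, coefficient = 1
x_1 = 2.1875, f(x_1) = 19.496975, coefficient = 4
x_2 = 2.6250, f(x_2) = 36.237007, coefficient = 2
x_3 = 3.0625, f(x_3) = 65.479137, coefficient = 4
x_4 = 3.5000, f(x_4) = 115.904082, coefficient = 1

I ≈ (0.437500/3) × 538.353101 = 78.509827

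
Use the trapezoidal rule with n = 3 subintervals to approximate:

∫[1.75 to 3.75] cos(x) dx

f(x) = cos(x)
a = 1.75, b = 3.75, n = 3
h = (b - a)/n = 0.666667

Trapezoidal rule: (h/2)[f(x₀) + 2f(x₁) + 2f(x₂) + ... + f(xₙ)]

x_0 = 1.7500, f(x_0) = -0.178246, coefficient = 1
x_1 = 2.4167, f(x_1) = -0.748549, coefficient = 2
x_2 = 3.0833, f(x_2) = -0.998303, coefficient = 2
x_3 = 3.7500, f(x_3) = -0.820559, coefficient = 1

I ≈ (0.666667/2) × -4.492509 = -1.497503
Exact value: -1.555547
Error: 0.058044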